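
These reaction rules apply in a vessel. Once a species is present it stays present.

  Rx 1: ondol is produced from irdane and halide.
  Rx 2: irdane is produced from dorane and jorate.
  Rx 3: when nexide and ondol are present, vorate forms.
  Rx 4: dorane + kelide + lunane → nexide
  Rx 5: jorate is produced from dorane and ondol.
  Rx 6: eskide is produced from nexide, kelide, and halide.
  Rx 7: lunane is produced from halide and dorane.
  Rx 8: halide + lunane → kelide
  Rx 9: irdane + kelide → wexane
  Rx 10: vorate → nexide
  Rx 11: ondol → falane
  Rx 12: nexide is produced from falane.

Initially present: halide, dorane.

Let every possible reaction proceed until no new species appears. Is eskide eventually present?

Yes

halide and dorane present → lunane forms (Rx 7).
halide and lunane present → kelide forms (Rx 8).
dorane, kelide, and lunane present → nexide forms (Rx 4).
nexide, kelide, and halide present → eskide forms (Rx 6).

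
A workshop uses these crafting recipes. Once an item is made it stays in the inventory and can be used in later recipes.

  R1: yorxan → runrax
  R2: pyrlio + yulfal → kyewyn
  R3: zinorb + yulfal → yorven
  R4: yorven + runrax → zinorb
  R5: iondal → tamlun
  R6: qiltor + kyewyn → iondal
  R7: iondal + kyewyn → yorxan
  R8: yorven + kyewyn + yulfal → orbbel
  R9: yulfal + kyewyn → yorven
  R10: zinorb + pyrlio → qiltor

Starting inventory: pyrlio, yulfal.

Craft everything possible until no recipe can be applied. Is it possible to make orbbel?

Using R2, pyrlio and yulfal make kyewyn.
yulfal + kyewyn → yorven (R9).
Using R8, yorven, kyewyn, and yulfal make orbbel.

Yes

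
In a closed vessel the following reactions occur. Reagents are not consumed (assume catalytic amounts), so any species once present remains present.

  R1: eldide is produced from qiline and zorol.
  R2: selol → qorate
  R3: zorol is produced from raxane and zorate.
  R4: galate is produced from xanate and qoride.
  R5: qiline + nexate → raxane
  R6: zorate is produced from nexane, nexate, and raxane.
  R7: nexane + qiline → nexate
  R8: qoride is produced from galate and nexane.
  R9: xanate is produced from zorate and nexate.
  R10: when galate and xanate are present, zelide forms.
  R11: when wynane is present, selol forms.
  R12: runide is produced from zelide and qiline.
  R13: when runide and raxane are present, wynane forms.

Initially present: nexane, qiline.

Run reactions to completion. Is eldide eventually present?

nexane and qiline present → nexate forms (R7).
qiline and nexate present → raxane forms (R5).
nexane, nexate, and raxane present → zorate forms (R6).
raxane and zorate present → zorol forms (R3).
qiline and zorol present → eldide forms (R1).

Yes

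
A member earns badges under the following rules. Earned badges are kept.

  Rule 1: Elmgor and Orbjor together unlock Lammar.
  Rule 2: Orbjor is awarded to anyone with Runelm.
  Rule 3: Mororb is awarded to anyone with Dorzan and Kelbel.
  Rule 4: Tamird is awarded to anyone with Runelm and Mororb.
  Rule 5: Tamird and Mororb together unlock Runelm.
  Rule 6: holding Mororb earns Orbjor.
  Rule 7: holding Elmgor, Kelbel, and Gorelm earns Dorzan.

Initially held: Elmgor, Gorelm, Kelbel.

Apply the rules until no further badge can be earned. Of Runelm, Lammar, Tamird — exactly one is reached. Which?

Lammar

With Elmgor, Kelbel, and Gorelm, Dorzan is earned (Rule 7).
With Dorzan and Kelbel, Mororb is earned (Rule 3).
With Mororb, Orbjor is earned (Rule 6).
With Elmgor and Orbjor, Lammar is earned (Rule 1).
Runelm would need Tamird and Mororb (Rule 5), but Tamird is never earned. Tamird would need Runelm and Mororb (Rule 4), but Runelm is never earned.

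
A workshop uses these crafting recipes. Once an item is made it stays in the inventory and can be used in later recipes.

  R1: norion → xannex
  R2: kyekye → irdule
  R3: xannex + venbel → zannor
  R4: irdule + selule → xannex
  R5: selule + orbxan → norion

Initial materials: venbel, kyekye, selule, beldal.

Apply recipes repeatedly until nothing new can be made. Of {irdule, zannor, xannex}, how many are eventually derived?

kyekye → irdule (R2).
Using R4, irdule and selule make xannex.
Using R3, xannex and venbel make zannor.
irdule: reached.
zannor: reached.
xannex: reached.
All 3 are reached.

3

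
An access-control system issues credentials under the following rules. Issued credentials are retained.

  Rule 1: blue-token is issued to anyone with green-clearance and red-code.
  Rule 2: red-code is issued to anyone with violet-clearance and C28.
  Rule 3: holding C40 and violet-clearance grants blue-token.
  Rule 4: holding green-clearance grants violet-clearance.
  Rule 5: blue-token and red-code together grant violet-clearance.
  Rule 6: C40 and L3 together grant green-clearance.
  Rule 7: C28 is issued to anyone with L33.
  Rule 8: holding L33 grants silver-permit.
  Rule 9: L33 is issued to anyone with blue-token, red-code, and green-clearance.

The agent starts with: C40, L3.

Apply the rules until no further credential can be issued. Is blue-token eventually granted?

Yes

Holding C40 and L3 grants green-clearance (Rule 6).
Holding green-clearance grants violet-clearance (Rule 4).
Holding C40 and violet-clearance grants blue-token (Rule 3).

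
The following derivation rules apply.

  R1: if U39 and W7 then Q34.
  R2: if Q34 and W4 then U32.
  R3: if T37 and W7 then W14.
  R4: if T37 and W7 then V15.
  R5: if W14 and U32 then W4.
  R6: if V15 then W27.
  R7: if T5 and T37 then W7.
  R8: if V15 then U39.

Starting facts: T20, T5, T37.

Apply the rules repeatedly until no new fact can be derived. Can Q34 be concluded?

Yes

T5 and T37 hold, so W7 follows (R7).
T37 and W7 hold, so V15 follows (R4).
From V15, R8 gives U39.
From U39 and W7, R1 gives Q34.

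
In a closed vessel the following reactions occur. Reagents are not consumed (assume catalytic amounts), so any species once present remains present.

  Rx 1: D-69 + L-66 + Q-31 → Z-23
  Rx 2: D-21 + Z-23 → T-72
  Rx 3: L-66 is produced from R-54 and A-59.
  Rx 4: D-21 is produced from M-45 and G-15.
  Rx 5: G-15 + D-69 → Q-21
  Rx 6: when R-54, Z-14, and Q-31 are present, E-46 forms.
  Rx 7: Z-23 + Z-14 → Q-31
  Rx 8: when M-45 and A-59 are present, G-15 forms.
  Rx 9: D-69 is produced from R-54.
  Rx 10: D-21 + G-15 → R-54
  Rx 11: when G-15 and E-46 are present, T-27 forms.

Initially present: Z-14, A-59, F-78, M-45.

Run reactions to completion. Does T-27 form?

No

T-27 would need G-15 and E-46 (Rx 11), but E-46 never forms.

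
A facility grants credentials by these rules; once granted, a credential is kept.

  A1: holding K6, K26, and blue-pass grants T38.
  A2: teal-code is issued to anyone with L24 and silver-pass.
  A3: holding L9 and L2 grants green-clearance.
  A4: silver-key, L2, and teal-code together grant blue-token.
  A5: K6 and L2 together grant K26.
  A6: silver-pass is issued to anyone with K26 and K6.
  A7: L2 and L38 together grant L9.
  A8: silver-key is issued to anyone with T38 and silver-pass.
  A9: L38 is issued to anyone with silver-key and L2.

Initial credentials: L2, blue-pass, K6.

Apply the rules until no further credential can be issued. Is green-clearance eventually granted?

Yes

Holding K6 and L2 grants K26 (A5).
Holding K6, K26, and blue-pass grants T38 (A1).
Holding K26 and K6 grants silver-pass (A6).
Holding T38 and silver-pass grants silver-key (A8).
Holding silver-key and L2 grants L38 (A9).
Holding L2 and L38 grants L9 (A7).
Holding L9 and L2 grants green-clearance (A3).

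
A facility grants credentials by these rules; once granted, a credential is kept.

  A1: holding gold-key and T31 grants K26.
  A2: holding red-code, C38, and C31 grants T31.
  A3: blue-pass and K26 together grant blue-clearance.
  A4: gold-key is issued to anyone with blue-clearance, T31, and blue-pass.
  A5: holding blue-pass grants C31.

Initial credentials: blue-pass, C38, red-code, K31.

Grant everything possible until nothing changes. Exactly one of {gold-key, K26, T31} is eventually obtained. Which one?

T31

Holding blue-pass grants C31 (A5).
Holding red-code, C38, and C31 grants T31 (A2).
K26 would need gold-key and T31 (A1), but gold-key is never granted. gold-key would need blue-clearance, T31, and blue-pass (A4), but blue-clearance is never granted.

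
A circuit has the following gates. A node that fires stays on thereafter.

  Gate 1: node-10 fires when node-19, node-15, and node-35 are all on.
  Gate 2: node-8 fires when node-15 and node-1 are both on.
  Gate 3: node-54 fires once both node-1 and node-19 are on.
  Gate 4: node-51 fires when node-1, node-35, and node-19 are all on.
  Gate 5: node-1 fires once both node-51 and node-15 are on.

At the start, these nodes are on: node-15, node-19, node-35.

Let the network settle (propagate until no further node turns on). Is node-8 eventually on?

No

node-8 would need node-15 and node-1 (Gate 2), but node-1 never turns on.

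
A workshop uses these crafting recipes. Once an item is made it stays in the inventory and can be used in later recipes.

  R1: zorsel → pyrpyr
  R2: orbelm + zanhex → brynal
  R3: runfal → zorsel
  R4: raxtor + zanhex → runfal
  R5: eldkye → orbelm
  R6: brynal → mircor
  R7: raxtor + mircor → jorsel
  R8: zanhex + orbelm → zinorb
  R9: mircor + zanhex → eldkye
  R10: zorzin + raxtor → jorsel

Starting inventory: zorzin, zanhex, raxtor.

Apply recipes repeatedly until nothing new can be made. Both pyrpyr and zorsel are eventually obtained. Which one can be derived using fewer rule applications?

zorsel: raxtor + zanhex → runfal (R4). Using R3, runfal makes zorsel. [2 rule applications]
pyrpyr: raxtor + zanhex → runfal (R4). Using R3, runfal makes zorsel. Using R1, zorsel makes pyrpyr. [3 rule applications]
zorsel needs fewer.

zorsel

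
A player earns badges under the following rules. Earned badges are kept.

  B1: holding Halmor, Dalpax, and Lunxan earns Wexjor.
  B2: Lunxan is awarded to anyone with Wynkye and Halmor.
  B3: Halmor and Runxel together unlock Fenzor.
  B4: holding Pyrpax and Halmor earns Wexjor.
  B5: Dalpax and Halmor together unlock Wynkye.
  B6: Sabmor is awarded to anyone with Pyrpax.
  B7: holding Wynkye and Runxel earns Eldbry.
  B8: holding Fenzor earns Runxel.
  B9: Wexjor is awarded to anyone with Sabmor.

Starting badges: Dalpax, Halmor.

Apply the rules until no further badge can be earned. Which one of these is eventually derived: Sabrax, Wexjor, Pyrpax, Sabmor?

With Dalpax and Halmor, Wynkye is earned (B5).
With Wynkye and Halmor, Lunxan is earned (B2).
With Halmor, Dalpax, and Lunxan, Wexjor is earned (B1).
Sabmor would need Pyrpax (B6), but Pyrpax is never earned. No rule produces Sabrax, and it is not given. No rule produces Pyrpax, and it is not given.

Wexjor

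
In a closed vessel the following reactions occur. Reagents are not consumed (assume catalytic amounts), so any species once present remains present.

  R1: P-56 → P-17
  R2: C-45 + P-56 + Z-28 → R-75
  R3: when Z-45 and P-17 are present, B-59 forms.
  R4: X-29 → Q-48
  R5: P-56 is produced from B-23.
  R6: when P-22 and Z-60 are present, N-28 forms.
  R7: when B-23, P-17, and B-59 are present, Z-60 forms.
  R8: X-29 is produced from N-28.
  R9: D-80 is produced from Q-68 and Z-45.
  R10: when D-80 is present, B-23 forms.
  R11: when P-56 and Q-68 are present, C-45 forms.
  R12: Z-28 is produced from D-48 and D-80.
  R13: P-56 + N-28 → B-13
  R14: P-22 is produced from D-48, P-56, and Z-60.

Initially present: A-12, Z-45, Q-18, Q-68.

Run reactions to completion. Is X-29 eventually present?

X-29 would need N-28 (R8), but N-28 never forms.

No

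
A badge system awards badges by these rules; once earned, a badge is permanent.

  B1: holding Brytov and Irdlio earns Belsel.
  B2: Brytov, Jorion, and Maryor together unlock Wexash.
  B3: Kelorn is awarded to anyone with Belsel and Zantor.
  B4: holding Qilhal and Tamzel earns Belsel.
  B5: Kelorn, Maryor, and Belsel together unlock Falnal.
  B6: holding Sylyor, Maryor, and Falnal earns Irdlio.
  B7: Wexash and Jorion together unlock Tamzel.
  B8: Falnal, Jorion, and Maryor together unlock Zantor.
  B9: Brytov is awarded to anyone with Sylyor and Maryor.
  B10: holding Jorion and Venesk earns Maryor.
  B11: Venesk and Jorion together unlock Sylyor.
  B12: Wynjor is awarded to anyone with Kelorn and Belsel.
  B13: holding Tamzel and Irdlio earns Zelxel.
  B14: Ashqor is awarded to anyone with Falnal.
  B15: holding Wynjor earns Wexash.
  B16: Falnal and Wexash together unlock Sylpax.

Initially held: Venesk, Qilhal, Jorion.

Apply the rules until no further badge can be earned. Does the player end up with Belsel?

Yes

With Venesk and Jorion, Sylyor is earned (B11).
With Jorion and Venesk, Maryor is earned (B10).
With Sylyor and Maryor, Brytov is earned (B9).
With Brytov, Jorion, and Maryor, Wexash is earned (B2).
With Wexash and Jorion, Tamzel is earned (B7).
With Qilhal and Tamzel, Belsel is earned (B4).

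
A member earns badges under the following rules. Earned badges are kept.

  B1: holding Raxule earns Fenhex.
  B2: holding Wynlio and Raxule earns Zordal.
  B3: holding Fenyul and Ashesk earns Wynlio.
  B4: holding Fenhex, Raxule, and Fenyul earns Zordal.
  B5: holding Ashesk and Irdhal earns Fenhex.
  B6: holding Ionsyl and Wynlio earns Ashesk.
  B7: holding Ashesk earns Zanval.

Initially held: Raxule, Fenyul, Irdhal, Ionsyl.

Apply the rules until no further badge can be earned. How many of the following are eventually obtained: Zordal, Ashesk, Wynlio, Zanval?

1

With Raxule, Fenhex is earned (B1).
With Fenhex, Raxule, and Fenyul, Zordal is earned (B4).
Zordal: reached.
Ashesk would need Ionsyl and Wynlio (B6), but Wynlio is never earned.
Wynlio would need Fenyul and Ashesk (B3), but Ashesk is never earned.
Zanval would need Ashesk (B7), but Ashesk is never earned.
Reached: Zordal — 1 of the 4.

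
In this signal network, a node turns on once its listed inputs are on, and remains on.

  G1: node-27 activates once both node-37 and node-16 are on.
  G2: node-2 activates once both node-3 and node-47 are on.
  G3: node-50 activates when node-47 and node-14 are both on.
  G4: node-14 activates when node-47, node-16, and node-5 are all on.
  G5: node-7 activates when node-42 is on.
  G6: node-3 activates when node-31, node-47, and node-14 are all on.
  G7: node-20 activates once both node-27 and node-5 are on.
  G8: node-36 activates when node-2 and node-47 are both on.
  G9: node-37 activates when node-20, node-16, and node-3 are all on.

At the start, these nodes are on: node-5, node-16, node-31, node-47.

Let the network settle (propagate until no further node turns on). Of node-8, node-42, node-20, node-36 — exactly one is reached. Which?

G4: node-47, node-16, and node-5 on → node-14 on.
node-31, node-47, and node-14 are on, so node-3 activates (G6).
G2: node-3 and node-47 on → node-2 on.
node-2 and node-47 are on, so node-36 activates (G8).
No rule produces node-42, and it is not given. node-20 would need node-27 and node-5 (G7), but node-27 never turns on. No rule produces node-8, and it is not given.

node-36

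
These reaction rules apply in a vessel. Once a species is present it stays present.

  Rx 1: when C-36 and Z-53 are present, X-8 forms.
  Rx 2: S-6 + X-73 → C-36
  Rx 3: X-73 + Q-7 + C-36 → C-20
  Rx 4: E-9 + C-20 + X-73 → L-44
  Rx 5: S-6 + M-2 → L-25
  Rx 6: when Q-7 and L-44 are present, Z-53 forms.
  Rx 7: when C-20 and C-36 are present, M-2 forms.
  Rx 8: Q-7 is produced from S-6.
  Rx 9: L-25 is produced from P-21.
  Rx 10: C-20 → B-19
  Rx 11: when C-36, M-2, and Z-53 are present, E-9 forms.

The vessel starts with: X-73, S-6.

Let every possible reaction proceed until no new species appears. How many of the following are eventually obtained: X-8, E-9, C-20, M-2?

2

S-6 and X-73 present → C-36 forms (Rx 2).
S-6 present → Q-7 forms (Rx 8).
X-73, Q-7, and C-36 present → C-20 forms (Rx 3).
C-20 and C-36 present → M-2 forms (Rx 7).
X-8 would need C-36 and Z-53 (Rx 1), but Z-53 never forms.
E-9 would need C-36, M-2, and Z-53 (Rx 11), but Z-53 never forms.
C-20: reached.
M-2: reached.
Reached: C-20 and M-2 — 2 of the 4.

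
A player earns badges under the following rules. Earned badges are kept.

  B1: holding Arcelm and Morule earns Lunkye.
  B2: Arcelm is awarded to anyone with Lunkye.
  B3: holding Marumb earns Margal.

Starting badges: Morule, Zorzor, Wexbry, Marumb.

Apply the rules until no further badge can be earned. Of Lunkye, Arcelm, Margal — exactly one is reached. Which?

With Marumb, Margal is earned (B3).
Lunkye would need Arcelm and Morule (B1), but Arcelm is never earned. Arcelm would need Lunkye (B2), but Lunkye is never earned.

Margal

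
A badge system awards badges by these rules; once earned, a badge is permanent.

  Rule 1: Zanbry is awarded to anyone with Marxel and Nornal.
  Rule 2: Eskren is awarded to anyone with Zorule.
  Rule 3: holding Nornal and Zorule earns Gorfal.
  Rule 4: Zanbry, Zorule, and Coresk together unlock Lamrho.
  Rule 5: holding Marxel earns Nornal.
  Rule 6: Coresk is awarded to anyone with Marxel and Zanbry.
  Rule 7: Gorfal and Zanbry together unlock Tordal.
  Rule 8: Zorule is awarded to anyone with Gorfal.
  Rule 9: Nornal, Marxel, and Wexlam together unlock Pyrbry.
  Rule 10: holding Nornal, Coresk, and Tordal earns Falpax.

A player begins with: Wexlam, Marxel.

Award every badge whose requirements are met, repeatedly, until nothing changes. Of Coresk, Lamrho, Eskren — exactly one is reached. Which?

With Marxel, Nornal is earned (Rule 5).
With Marxel and Nornal, Zanbry is earned (Rule 1).
With Marxel and Zanbry, Coresk is earned (Rule 6).
Eskren would need Zorule (Rule 2), but Zorule is never earned. Lamrho would need Zanbry, Zorule, and Coresk (Rule 4), but Zorule is never earned.

Coresk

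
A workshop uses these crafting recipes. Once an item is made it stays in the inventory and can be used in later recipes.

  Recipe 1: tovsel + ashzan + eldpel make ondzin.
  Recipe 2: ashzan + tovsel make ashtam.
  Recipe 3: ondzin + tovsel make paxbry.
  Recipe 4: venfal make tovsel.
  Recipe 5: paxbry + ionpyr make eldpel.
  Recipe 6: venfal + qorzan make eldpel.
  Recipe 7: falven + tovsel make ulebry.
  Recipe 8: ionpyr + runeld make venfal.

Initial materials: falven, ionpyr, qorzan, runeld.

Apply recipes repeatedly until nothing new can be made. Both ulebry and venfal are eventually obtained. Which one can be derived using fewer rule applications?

venfal

venfal: Using Recipe 8, ionpyr and runeld make venfal. [1 rule application]
ulebry: Using Recipe 8, ionpyr and runeld make venfal. venfal → tovsel (Recipe 4). falven + tovsel → ulebry (Recipe 7). [3 rule applications]
venfal needs fewer.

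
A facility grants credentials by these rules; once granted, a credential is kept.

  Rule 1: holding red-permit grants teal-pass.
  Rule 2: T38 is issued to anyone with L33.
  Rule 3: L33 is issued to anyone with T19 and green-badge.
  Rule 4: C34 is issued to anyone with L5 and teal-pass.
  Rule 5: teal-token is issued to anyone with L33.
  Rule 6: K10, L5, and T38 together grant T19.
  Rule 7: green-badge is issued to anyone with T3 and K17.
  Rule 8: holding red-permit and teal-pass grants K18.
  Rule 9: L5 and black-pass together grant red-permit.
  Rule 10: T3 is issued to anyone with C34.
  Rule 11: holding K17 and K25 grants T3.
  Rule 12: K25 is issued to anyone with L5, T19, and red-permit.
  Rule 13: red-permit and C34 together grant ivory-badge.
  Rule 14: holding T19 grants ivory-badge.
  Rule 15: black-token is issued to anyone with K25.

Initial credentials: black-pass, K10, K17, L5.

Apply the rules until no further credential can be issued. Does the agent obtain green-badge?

Holding L5 and black-pass grants red-permit (Rule 9).
Holding red-permit grants teal-pass (Rule 1).
Holding L5 and teal-pass grants C34 (Rule 4).
Holding C34 grants T3 (Rule 10).
Holding T3 and K17 grants green-badge (Rule 7).

Yes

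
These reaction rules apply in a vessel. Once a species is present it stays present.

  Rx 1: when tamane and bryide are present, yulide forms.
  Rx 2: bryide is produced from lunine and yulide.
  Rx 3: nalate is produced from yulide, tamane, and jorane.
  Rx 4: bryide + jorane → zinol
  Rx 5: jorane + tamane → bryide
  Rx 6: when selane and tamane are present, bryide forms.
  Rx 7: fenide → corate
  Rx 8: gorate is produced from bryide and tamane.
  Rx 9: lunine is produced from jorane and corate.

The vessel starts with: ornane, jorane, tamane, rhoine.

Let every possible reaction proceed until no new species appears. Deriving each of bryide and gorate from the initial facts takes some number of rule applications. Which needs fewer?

bryide: jorane and tamane present → bryide forms (Rx 5). [1 rule application]
gorate: jorane and tamane present → bryide forms (Rx 5). bryide and tamane present → gorate forms (Rx 8). [2 rule applications]
bryide needs fewer.

bryide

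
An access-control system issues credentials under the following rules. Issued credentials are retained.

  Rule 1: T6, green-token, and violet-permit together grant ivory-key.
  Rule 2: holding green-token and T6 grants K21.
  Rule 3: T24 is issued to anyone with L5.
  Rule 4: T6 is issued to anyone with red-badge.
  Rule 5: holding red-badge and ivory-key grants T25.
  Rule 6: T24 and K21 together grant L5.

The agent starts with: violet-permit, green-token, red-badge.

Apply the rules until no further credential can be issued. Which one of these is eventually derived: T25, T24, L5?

Holding red-badge grants T6 (Rule 4).
Holding T6, green-token, and violet-permit grants ivory-key (Rule 1).
Holding red-badge and ivory-key grants T25 (Rule 5).
T24 would need L5 (Rule 3), but L5 is never granted. L5 would need T24 and K21 (Rule 6), but T24 is never granted.

T25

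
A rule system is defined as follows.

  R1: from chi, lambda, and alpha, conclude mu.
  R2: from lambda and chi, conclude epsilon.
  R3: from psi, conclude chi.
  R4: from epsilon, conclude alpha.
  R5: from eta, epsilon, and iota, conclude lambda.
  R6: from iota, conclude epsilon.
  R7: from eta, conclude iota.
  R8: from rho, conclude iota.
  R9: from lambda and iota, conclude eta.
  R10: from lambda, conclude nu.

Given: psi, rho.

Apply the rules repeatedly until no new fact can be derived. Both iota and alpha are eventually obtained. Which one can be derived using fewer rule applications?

iota

iota: rho holds, so iota follows (R8). [1 rule application]
alpha: rho holds, so iota follows (R8). iota holds, so epsilon follows (R6). From epsilon, R4 gives alpha. [3 rule applications]
iota needs fewer.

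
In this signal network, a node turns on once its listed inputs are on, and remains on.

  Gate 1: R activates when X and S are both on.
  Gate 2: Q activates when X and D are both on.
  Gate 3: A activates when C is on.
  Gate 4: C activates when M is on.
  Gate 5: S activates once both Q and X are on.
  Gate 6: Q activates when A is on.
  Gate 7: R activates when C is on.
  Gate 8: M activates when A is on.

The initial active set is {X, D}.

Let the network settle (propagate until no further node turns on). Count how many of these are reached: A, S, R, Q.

X and D are on, so Q activates (Gate 2).
Gate 5: Q and X on → S on.
X and S are on, so R activates (Gate 1).
A would need C (Gate 3), but C never turns on.
S: reached.
R: reached.
Q: reached.
Reached: S, R, and Q — 3 of the 4.

3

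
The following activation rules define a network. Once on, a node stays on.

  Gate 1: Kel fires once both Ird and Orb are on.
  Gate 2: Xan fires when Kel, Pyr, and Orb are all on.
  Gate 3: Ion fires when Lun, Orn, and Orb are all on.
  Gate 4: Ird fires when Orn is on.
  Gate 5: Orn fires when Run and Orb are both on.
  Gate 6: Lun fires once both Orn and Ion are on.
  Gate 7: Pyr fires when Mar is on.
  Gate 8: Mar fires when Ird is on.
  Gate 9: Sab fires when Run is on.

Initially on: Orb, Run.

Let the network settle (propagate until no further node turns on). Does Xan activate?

Yes

Run and Orb are on, so Orn fires (Gate 5).
Orn is on, so Ird fires (Gate 4).
Gate 1: Ird and Orb on → Kel on.
Ird is on, so Mar fires (Gate 8).
Gate 7: Mar on → Pyr on.
Gate 2: Kel, Pyr, and Orb on → Xan on.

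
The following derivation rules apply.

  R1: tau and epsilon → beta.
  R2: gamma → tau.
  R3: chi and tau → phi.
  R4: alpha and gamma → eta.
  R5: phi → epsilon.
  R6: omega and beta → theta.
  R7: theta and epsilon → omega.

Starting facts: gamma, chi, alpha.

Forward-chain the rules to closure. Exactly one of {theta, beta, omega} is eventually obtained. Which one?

From gamma, R2 gives tau.
chi and tau hold, so phi follows (R3).
phi holds, so epsilon follows (R5).
tau and epsilon hold, so beta follows (R1).
theta would need omega and beta (R6), but omega is never established. omega would need theta and epsilon (R7), but theta is never established.

beta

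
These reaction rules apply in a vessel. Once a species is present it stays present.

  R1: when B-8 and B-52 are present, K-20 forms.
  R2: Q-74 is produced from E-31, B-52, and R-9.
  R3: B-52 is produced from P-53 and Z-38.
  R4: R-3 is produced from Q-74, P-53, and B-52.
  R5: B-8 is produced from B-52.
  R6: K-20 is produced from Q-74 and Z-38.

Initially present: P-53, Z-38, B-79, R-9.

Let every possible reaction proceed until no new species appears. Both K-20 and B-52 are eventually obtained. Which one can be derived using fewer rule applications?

B-52

B-52: P-53 and Z-38 present → B-52 forms (R3). [1 rule application]
K-20: P-53 and Z-38 present → B-52 forms (R3). B-52 present → B-8 forms (R5). B-8 and B-52 present → K-20 forms (R1). [3 rule applications]
B-52 needs fewer.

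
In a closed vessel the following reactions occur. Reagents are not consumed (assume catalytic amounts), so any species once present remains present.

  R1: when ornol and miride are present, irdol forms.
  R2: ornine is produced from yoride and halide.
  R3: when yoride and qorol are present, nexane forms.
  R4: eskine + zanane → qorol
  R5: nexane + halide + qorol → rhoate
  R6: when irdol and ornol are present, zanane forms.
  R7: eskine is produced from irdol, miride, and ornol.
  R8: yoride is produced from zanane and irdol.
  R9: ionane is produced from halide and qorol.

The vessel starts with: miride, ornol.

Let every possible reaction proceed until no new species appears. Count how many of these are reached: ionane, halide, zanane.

1

ornol and miride present → irdol forms (R1).
irdol and ornol present → zanane forms (R6).
ionane would need halide and qorol (R9), but halide never forms.
No rule produces halide, and it is not given.
zanane: reached.
Reached: zanane — 1 of the 3.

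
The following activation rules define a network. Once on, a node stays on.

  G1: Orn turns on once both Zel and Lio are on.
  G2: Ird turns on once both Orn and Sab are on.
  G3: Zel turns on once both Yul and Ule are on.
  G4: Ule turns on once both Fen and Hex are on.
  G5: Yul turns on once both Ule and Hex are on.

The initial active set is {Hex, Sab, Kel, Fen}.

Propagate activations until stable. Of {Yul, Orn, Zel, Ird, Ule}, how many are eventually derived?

G4: Fen and Hex on → Ule on.
Ule and Hex are on, so Yul turns on (G5).
G3: Yul and Ule on → Zel on.
Yul: reached.
Orn would need Zel and Lio (G1), but Lio never turns on.
Zel: reached.
Ird would need Orn and Sab (G2), but Orn never turns on.
Ule: reached.
Reached: Yul, Zel, and Ule — 3 of the 5.

3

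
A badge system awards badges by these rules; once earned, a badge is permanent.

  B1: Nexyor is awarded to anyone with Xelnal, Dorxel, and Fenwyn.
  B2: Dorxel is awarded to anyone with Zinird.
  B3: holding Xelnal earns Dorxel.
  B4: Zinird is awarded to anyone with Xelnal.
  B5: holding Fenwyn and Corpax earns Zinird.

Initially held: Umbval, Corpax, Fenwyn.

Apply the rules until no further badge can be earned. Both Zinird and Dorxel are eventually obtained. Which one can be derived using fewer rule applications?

Zinird

Zinird: With Fenwyn and Corpax, Zinird is earned (B5). [1 rule application]
Dorxel: With Fenwyn and Corpax, Zinird is earned (B5). With Zinird, Dorxel is earned (B2). [2 rule applications]
Zinird needs fewer.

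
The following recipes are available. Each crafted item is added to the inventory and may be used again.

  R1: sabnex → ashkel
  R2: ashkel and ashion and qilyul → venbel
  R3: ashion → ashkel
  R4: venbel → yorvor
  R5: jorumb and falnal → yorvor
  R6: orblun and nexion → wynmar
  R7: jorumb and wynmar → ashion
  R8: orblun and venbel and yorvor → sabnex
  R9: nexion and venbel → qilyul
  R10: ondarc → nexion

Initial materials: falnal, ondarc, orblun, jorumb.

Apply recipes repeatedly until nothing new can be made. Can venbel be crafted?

No

venbel would need ashkel, ashion, and qilyul (R2), but qilyul is never obtained.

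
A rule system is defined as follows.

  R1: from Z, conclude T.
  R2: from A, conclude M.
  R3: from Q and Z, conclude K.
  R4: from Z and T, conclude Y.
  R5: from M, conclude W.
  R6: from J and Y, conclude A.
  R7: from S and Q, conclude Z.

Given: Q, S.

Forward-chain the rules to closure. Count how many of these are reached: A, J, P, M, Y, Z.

2

From S and Q, R7 gives Z.
From Z, R1 gives T.
Z and T hold, so Y follows (R4).
A would need J and Y (R6), but J is never established.
No rule produces J, and it is not given.
No rule produces P, and it is not given.
M would need A (R2), but A is never established.
Y: reached.
Z: reached.
Reached: Y and Z — 2 of the 6.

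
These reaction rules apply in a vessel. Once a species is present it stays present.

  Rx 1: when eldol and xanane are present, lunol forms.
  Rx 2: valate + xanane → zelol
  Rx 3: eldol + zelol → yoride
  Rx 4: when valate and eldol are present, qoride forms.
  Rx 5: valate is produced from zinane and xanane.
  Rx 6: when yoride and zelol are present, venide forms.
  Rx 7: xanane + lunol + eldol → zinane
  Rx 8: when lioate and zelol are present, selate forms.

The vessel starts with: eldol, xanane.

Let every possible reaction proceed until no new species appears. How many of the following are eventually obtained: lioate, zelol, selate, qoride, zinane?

eldol and xanane present → lunol forms (Rx 1).
xanane, lunol, and eldol present → zinane forms (Rx 7).
zinane and xanane present → valate forms (Rx 5).
valate and eldol present → qoride forms (Rx 4).
valate and xanane present → zelol forms (Rx 2).
No rule produces lioate, and it is not given.
zelol: reached.
selate would need lioate and zelol (Rx 8), but lioate never forms.
qoride: reached.
zinane: reached.
Reached: zelol, qoride, and zinane — 3 of the 5.

3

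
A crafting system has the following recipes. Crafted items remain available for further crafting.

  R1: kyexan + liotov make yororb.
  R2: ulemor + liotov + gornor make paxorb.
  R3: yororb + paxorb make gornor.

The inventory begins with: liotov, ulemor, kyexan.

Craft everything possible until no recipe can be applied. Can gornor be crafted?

No

gornor would need yororb and paxorb (R3), but paxorb is never obtained.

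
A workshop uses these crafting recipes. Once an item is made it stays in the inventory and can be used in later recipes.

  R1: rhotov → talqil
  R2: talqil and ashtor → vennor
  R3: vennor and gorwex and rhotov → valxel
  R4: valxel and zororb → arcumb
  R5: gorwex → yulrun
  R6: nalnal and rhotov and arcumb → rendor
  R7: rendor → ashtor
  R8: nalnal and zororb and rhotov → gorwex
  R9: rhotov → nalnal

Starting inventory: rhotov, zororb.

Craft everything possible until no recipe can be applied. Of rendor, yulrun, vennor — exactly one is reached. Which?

Using R9, rhotov makes nalnal.
Using R8, nalnal, zororb, and rhotov make gorwex.
Using R5, gorwex makes yulrun.
rendor would need nalnal, rhotov, and arcumb (R6), but arcumb is never obtained. vennor would need talqil and ashtor (R2), but ashtor is never obtained.

yulrun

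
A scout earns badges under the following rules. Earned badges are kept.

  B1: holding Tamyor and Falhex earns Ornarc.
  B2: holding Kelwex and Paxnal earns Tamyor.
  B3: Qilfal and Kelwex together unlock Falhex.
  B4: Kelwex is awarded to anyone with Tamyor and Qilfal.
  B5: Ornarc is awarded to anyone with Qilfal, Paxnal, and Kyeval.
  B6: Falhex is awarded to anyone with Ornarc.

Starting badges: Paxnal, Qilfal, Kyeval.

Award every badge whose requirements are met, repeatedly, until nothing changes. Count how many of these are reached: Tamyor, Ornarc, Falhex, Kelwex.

2

With Qilfal, Paxnal, and Kyeval, Ornarc is earned (B5).
With Ornarc, Falhex is earned (B6).
Tamyor would need Kelwex and Paxnal (B2), but Kelwex is never earned.
Ornarc: reached.
Falhex: reached.
Kelwex would need Tamyor and Qilfal (B4), but Tamyor is never earned.
Reached: Ornarc and Falhex — 2 of the 4.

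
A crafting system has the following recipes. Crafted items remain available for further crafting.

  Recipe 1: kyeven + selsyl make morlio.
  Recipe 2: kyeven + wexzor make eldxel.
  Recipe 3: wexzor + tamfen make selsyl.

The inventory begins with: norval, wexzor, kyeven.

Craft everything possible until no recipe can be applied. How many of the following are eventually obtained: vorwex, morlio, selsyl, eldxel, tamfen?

1

Using Recipe 2, kyeven and wexzor make eldxel.
No rule produces vorwex, and it is not given.
morlio would need kyeven and selsyl (Recipe 1), but selsyl is never obtained.
selsyl would need wexzor and tamfen (Recipe 3), but tamfen is never obtained.
eldxel: reached.
No rule produces tamfen, and it is not given.
Reached: eldxel — 1 of the 5.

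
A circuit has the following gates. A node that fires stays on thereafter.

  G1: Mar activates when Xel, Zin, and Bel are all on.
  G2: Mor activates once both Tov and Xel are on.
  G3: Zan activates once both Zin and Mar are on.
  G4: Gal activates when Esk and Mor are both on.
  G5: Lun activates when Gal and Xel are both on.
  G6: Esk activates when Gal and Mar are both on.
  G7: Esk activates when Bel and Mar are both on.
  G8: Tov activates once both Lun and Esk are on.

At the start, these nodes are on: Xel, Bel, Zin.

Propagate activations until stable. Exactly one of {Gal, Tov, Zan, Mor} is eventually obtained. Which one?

Zan

G1: Xel, Zin, and Bel on → Mar on.
G3: Zin and Mar on → Zan on.
Tov would need Lun and Esk (G8), but Lun never turns on. Mor would need Tov and Xel (G2), but Tov never turns on. Gal would need Esk and Mor (G4), but Mor never turns on.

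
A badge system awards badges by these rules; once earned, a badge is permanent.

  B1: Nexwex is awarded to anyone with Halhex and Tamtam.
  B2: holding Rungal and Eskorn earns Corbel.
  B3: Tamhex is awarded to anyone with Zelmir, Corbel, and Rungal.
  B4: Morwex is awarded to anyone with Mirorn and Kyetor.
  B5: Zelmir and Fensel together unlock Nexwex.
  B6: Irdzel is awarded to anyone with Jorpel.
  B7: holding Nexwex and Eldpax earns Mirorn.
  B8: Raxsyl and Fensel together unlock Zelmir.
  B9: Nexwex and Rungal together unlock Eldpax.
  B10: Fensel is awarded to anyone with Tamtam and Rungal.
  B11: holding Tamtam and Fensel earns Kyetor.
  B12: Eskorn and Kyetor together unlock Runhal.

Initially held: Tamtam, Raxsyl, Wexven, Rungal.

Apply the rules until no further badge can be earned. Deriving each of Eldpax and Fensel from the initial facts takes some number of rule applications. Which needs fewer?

Fensel: With Tamtam and Rungal, Fensel is earned (B10). [1 rule application]
Eldpax: With Tamtam and Rungal, Fensel is earned (B10). With Raxsyl and Fensel, Zelmir is earned (B8). With Zelmir and Fensel, Nexwex is earned (B5). With Nexwex and Rungal, Eldpax is earned (B9). [4 rule applications]
Fensel needs fewer.

Fensel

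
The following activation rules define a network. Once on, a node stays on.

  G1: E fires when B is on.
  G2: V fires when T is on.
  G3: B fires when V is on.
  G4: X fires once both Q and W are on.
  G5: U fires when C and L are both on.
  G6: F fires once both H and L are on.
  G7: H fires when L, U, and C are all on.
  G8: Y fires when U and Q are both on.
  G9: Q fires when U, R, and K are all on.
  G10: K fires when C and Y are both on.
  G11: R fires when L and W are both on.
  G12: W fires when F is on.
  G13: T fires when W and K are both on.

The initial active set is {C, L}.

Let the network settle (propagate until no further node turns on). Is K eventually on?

K would need C and Y (G10), but Y never turns on.

No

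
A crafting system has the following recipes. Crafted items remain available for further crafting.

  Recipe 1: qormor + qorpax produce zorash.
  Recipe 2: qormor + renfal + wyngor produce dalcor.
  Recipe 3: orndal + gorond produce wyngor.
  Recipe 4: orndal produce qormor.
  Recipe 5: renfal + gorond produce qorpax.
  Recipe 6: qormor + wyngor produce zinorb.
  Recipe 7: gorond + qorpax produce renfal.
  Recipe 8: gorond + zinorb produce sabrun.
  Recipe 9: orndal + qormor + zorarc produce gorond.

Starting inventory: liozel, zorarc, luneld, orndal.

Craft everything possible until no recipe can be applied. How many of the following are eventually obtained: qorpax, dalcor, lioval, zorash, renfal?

qorpax would need renfal and gorond (Recipe 5), but renfal is never obtained.
dalcor would need qormor, renfal, and wyngor (Recipe 2), but renfal is never obtained.
No rule produces lioval, and it is not given.
zorash would need qormor and qorpax (Recipe 1), but qorpax is never obtained.
renfal would need gorond and qorpax (Recipe 7), but qorpax is never obtained.
None of the 5 are reached.

0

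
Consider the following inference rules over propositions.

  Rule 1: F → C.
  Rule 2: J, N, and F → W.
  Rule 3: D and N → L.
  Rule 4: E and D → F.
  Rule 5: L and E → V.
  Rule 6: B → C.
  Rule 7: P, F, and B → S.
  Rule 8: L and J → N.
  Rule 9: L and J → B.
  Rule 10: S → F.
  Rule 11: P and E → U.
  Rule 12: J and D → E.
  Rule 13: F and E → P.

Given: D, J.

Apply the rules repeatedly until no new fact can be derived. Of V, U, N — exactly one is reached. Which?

J and D hold, so E follows (Rule 12).
E and D hold, so F follows (Rule 4).
F and E hold, so P follows (Rule 13).
P and E hold, so U follows (Rule 11).
V would need L and E (Rule 5), but L is never established. N would need L and J (Rule 8), but L is never established.

U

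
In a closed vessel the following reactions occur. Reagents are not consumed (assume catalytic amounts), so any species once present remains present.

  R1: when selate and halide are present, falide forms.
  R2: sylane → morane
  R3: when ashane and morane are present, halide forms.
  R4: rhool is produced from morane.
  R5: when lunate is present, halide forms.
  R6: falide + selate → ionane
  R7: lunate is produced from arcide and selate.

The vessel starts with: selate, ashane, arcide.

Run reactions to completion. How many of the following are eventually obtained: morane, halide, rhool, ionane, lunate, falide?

arcide and selate present → lunate forms (R7).
lunate present → halide forms (R5).
selate and halide present → falide forms (R1).
falide and selate present → ionane forms (R6).
morane would need sylane (R2), but sylane never forms.
halide: reached.
rhool would need morane (R4), but morane never forms.
ionane: reached.
lunate: reached.
falide: reached.
Reached: halide, ionane, lunate, and falide — 4 of the 6.

4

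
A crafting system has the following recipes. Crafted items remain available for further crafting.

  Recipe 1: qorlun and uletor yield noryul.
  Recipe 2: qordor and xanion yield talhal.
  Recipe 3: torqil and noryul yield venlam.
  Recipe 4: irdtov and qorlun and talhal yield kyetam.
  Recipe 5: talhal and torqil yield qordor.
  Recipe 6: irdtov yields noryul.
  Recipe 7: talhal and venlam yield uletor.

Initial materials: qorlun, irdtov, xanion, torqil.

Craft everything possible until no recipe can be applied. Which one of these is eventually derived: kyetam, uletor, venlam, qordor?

venlam

irdtov → noryul (Recipe 6).
torqil and noryul → venlam (Recipe 3).
qordor would need talhal and torqil (Recipe 5), but talhal is never obtained. uletor would need talhal and venlam (Recipe 7), but talhal is never obtained. kyetam would need irdtov, qorlun, and talhal (Recipe 4), but talhal is never obtained.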